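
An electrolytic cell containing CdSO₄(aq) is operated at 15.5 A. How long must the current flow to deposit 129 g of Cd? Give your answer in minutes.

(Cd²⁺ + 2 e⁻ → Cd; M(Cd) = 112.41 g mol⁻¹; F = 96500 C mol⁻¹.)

238 min

n(Cd) = m/M = 129 / 112.41 = 1.148 mol.
Each Cd atom requires 2 electrons, so n(e⁻) = 2 × 1.148 = 2.295 mol.
Q = n(e⁻)·F = 2.295 × 96500 = 221500 C.
t = Q/I = 221500 / 15.50 A = 14290 s = 238 min.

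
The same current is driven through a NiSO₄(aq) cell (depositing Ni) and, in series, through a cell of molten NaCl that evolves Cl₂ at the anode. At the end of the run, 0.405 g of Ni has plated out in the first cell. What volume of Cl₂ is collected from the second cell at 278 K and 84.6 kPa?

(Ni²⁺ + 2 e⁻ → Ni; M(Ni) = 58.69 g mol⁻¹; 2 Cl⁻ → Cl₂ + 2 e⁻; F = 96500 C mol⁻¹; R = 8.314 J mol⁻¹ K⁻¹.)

n(Ni) = 0.405 / 58.69 = 0.006901 mol, so n(e⁻) = 2 × 0.006901 = 0.01380 mol.
The cells are in series, so the same 0.01380 mol of electrons passes through the second cell.
2 Cl⁻ → Cl₂ + 2 e⁻ — 2 mol e⁻ per mol Cl₂, so n(Cl₂) = 0.01380/2 = 0.006901 mol.
V = nRT/P = (0.006901 × 8.314 × 278) / (84.6 × 10³) = 1.89 × 10⁻⁴ m³ = 0.189 L.

0.189 L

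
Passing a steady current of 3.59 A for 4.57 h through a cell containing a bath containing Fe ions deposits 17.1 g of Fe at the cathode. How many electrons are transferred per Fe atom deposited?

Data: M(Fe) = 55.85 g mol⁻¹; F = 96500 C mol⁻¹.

Q = I·t = 3.590 A × 16452 s = 59060 C, so n(e⁻) = 59060/96500 = 0.6120 mol.
n(Fe) deposited = 17.1 / 55.85 = 0.3062 mol.
Electrons per atom = n(e⁻)/n(Fe) = 0.6120 / 0.3062 = 2.00 ≈ 2, so the ion is Fe²⁺.

2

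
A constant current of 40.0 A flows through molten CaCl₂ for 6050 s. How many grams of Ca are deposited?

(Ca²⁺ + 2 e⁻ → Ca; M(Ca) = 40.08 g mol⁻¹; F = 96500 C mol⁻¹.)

50.3 g

Q = I·t = 40.00 A × 6050.0 s = 242000 C.
n(e⁻) = Q/F = 242000 / 96500 = 2.508 mol.
Ca²⁺ + 2 e⁻ → Ca, so n(Ca) = n(e⁻)/2 = 1.254 mol.
m = n·M = 1.254 × 40.08 = 50.3 g.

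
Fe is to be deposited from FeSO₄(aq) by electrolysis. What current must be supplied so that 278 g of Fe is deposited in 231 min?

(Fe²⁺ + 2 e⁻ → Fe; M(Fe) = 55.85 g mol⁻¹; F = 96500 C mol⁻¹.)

69.3 A

n(Fe) = 278 / 55.85 = 4.978 mol.
n(e⁻) = 2 × 4.978 = 9.955 mol.
Q = n(e⁻)·F = 9.955 × 96500 = 960700 C.
I = Q/t = 960700 / 13860 s = 69.3 A.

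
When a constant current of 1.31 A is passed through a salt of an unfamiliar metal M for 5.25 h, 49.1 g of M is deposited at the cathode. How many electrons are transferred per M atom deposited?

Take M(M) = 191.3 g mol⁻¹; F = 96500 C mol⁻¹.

Q = I·t = 1.310 A × 18900 s = 24760 C, so n(e⁻) = 24760/96500 = 0.2566 mol.
n(M) deposited = 49.1 / 191.3 = 0.2567 mol.
Electrons per atom = n(e⁻)/n(M) = 0.2566 / 0.2567 = 1.00 ≈ 1, so the ion is M⁺.

1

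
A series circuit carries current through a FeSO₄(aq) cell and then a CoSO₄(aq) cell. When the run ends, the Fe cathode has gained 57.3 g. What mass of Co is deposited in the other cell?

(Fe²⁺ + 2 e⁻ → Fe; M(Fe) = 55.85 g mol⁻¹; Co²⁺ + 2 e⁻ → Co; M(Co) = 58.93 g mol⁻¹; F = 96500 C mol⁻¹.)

n(Fe) = 57.3 / 55.85 = 1.026 mol.
Since Fe²⁺ + 2 e⁻ → Fe, n(e⁻) passed = 2 × 1.026 = 2.052 mol.
Cells in series carry the same charge, so the same 2.052 mol of electrons passes through cell 2.
Co²⁺ + 2 e⁻ → Co, so n(Co) = 2.052 / 2 = 1.026 mol.
m(Co) = 1.026 × 58.93 = 60.5 g.

60.5 g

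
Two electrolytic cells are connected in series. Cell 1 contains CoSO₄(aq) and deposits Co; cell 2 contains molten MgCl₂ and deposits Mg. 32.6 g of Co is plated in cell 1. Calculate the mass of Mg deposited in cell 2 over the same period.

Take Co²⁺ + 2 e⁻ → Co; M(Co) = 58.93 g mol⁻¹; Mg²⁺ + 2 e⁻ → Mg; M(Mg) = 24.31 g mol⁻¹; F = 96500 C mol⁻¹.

13.4 g

n(Co) = 32.6 / 58.93 = 0.5532 mol.
Since Co²⁺ + 2 e⁻ → Co, n(e⁻) passed = 2 × 0.5532 = 1.106 mol.
Cells in series carry the same charge, so the same 1.106 mol of electrons passes through cell 2.
Mg²⁺ + 2 e⁻ → Mg, so n(Mg) = 1.106 / 2 = 0.5532 mol.
m(Mg) = 0.5532 × 24.31 = 13.4 g.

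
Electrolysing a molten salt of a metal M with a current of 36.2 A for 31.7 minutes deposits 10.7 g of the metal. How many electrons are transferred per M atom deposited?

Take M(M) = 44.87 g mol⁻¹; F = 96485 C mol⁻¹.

3

Q = I·t = 36.20 A × 1902.0 s = 68850 C, so n(e⁻) = 68850/96485 = 0.7136 mol.
n(M) deposited = 10.7 / 44.87 = 0.2385 mol.
Electrons per atom = n(e⁻)/n(M) = 0.7136 / 0.2385 = 2.99 ≈ 3, so the ion is M³⁺.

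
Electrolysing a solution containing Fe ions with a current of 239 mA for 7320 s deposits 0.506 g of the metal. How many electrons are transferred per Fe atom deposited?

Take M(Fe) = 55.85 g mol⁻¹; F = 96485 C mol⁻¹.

2

Q = I·t = 0.2390 A × 7320.0 s = 1749 C, so n(e⁻) = 1749/96485 = 0.01813 mol.
n(Fe) deposited = 0.506 / 55.85 = 0.009060 mol.
Electrons per atom = n(e⁻)/n(Fe) = 0.01813 / 0.009060 = 2.00 ≈ 2, so the ion is Fe²⁺.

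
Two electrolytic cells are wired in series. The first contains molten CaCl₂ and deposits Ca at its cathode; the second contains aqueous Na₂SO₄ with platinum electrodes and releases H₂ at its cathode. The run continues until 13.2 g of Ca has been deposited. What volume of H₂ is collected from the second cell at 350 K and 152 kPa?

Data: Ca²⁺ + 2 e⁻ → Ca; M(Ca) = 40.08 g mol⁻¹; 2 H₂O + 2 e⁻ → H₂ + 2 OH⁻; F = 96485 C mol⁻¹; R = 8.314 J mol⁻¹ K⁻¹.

n(Ca) = 13.2 / 40.08 = 0.3293 mol, so n(e⁻) = 2 × 0.3293 = 0.6587 mol.
The cells are in series, so the same 0.6587 mol of electrons passes through the second cell.
2 H₂O + 2 e⁻ → H₂ + 2 OH⁻ — 2 mol e⁻ per mol H₂, so n(H₂) = 0.6587/2 = 0.3293 mol.
V = nRT/P = (0.3293 × 8.314 × 350) / (152 × 10³) = 0.00630 m³ = 6.30 L.

6.30 L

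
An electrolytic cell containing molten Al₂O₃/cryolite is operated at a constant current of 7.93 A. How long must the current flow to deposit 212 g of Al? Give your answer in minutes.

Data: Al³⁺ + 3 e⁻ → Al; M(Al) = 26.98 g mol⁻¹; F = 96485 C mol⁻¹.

4780 min

n(Al) = m/M = 212 / 26.98 = 7.858 mol.
Each Al atom requires 3 electrons, so n(e⁻) = 3 × 7.858 = 23.57 mol.
Q = n(e⁻)·F = 23.57 × 96485 = 2274000 C.
t = Q/I = 2274000 / 7.930 A = 286800 s = 4780 min.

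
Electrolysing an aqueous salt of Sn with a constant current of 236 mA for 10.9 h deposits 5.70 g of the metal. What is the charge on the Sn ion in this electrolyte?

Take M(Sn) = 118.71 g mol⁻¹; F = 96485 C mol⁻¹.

Q = I·t = 0.2360 A × 39240 s = 9261 C, so n(e⁻) = 9261/96485 = 0.09598 mol.
n(Sn) deposited = 5.70 / 118.71 = 0.04802 mol.
Electrons per atom = n(e⁻)/n(Sn) = 0.09598 / 0.04802 = 2.00 ≈ 2, so the ion is Sn²⁺.

+2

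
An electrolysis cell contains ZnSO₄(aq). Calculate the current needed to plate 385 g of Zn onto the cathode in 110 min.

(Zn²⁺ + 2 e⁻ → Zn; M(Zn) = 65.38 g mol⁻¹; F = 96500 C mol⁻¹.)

172 A

n(Zn) = 385 / 65.38 = 5.889 mol.
n(e⁻) = 2 × 5.889 = 11.78 mol.
Q = n(e⁻)·F = 11.78 × 96500 = 1137000 C.
I = Q/t = 1137000 / 6600.0 s = 172 A.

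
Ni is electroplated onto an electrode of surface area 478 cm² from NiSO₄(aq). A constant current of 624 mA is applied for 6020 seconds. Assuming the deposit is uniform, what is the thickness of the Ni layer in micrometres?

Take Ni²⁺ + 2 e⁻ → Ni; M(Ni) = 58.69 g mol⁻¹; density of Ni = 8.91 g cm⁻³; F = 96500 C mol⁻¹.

2.68 μm

Q = I·t = 0.6240 × 6020.0 = 3756 C; n(e⁻) = 0.03893 mol.
n(Ni) = n(e⁻)/2 = 0.01946 mol, so m = 0.01946 × 58.69 = 1.142 g.
Volume = m/ρ = 1.142 / 8.91 = 0.1282 cm³.
Thickness = V/A = 0.1282 / 478 = 2.68 × 10⁻⁴ cm = 2.68 μm.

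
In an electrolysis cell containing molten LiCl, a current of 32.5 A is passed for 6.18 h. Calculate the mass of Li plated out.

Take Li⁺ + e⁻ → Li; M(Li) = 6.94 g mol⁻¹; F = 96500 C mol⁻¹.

Q = I·t = 32.50 A × 22248 s = 723100 C.
n(e⁻) = Q/F = 723100 / 96500 = 7.493 mol.
Li⁺ + e⁻ → Li, so n(Li) = n(e⁻)/1 = 7.493 mol.
m = n·M = 7.493 × 6.94 = 52.0 g.

52.0 g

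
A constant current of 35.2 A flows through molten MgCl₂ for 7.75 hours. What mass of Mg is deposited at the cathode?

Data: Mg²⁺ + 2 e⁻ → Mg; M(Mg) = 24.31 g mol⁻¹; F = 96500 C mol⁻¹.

Q = I·t = 35.20 A × 27900 s = 982100 C.
n(e⁻) = Q/F = 982100 / 96500 = 10.18 mol.
Mg²⁺ + 2 e⁻ → Mg, so n(Mg) = n(e⁻)/2 = 5.088 mol.
m = n·M = 5.088 × 24.31 = 124 g.

124 g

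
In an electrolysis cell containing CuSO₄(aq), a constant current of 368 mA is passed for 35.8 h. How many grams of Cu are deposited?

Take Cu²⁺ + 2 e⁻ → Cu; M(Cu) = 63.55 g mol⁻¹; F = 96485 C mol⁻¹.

15.6 g

Q = I·t = 0.3680 A × 128880 s = 47430 C.
n(e⁻) = Q/F = 47430 / 96485 = 0.4916 mol.
Cu²⁺ + 2 e⁻ → Cu, so n(Cu) = n(e⁻)/2 = 0.2458 mol.
m = n·M = 0.2458 × 63.55 = 15.6 g.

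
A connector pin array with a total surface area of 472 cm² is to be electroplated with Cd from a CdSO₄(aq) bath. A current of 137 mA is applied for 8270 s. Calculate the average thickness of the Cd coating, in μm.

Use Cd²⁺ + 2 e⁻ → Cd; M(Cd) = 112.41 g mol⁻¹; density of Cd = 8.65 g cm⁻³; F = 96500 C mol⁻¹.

1.62 μm

Q = I·t = 0.1370 × 8270.0 = 1133 C; n(e⁻) = 0.01174 mol.
n(Cd) = n(e⁻)/2 = 0.005870 mol, so m = 0.005870 × 112.41 = 0.6599 g.
Volume = m/ρ = 0.6599 / 8.65 = 0.07629 cm³.
Thickness = V/A = 0.07629 / 472 = 1.62 × 10⁻⁴ cm = 1.62 μm.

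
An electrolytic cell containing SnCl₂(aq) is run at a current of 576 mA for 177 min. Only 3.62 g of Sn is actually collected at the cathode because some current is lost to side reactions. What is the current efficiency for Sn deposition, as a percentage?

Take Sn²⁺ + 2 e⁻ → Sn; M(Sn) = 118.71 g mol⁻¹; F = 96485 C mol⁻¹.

Q = I·t = 0.5760 × 10620 = 6117 C; n(e⁻) = 6117/96485 = 0.06340 mol.
Theoretical n(Sn) = n(e⁻)/2 = 0.03170 mol, i.e. m_theo = 0.03170 × 118.71 = 3.763 g.
Efficiency = m_actual / m_theo = 3.62 / 3.763 = 96.2 %.

96.2 %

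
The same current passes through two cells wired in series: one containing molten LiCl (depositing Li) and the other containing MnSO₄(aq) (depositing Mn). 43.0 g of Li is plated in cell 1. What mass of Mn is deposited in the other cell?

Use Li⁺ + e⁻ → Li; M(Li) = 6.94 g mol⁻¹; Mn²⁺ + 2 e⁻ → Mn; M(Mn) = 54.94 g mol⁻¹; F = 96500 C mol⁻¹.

170 g

n(Li) = 43.0 / 6.94 = 6.196 mol.
Since Li⁺ + e⁻ → Li, n(e⁻) passed = 1 × 6.196 = 6.196 mol.
Cells in series carry the same charge, so the same 6.196 mol of electrons passes through cell 2.
Mn²⁺ + 2 e⁻ → Mn, so n(Mn) = 6.196 / 2 = 3.098 mol.
m(Mn) = 3.098 × 54.94 = 170 g.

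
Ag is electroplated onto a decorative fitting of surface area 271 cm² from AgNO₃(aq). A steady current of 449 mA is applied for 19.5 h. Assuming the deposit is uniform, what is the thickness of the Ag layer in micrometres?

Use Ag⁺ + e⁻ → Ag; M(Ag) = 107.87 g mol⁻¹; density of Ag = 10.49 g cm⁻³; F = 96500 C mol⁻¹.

124 μm

Q = I·t = 0.4490 × 70200 = 31520 C; n(e⁻) = 0.3266 mol.
n(Ag) = n(e⁻)/1 = 0.3266 mol, so m = 0.3266 × 107.87 = 35.23 g.
Volume = m/ρ = 35.23 / 10.49 = 3.359 cm³.
Thickness = V/A = 3.359 / 271 = 0.0124 cm = 124 μm.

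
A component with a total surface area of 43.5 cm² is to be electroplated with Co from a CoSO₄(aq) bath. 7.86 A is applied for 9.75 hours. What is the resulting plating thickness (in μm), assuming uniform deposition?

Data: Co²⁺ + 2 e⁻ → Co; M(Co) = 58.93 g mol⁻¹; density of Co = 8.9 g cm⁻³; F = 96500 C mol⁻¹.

Q = I·t = 7.860 × 35100 = 275900 C; n(e⁻) = 2.859 mol.
n(Co) = n(e⁻)/2 = 1.429 mol, so m = 1.429 × 58.93 = 84.24 g.
Volume = m/ρ = 84.24 / 8.9 = 9.465 cm³.
Thickness = V/A = 9.465 / 43.5 = 0.218 cm = 2180 μm.

2180 μm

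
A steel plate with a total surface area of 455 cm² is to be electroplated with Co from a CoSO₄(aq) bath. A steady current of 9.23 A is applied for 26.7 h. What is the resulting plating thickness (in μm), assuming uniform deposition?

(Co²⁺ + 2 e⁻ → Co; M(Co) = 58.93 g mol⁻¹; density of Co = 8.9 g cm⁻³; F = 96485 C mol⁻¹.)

Q = I·t = 9.230 × 96120 = 887200 C; n(e⁻) = 9.195 mol.
n(Co) = n(e⁻)/2 = 4.598 mol, so m = 4.598 × 58.93 = 270.9 g.
Volume = m/ρ = 270.9 / 8.9 = 30.44 cm³.
Thickness = V/A = 30.44 / 455 = 0.0669 cm = 669 μm.

669 μm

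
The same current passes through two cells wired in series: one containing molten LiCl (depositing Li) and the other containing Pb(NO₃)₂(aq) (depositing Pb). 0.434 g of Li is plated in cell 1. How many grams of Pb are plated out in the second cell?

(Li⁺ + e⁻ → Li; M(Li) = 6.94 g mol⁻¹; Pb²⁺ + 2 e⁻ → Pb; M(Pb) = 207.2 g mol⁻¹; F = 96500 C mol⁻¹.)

6.48 g

n(Li) = 0.434 / 6.94 = 0.06254 mol.
Since Li⁺ + e⁻ → Li, n(e⁻) passed = 1 × 0.06254 = 0.06254 mol.
Cells in series carry the same charge, so the same 0.06254 mol of electrons passes through cell 2.
Pb²⁺ + 2 e⁻ → Pb, so n(Pb) = 0.06254 / 2 = 0.03127 mol.
m(Pb) = 0.03127 × 207.2 = 6.48 g.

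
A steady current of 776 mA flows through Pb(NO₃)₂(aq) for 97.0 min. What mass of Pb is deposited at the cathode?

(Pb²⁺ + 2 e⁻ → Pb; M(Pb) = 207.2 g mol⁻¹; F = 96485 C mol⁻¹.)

Q = I·t = 0.7760 A × 5820.0 s = 4516 C.
n(e⁻) = Q/F = 4516 / 96485 = 0.04681 mol.
Pb²⁺ + 2 e⁻ → Pb, so n(Pb) = n(e⁻)/2 = 0.02340 mol.
m = n·M = 0.02340 × 207.2 = 4.85 g.

4.85 g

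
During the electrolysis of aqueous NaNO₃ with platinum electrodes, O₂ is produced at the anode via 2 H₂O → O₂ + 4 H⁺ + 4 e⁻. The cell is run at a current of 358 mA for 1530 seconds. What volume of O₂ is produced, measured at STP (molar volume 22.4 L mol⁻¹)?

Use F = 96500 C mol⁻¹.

Q = I·t = 0.3580 A × 1530.0 s = 547.7 C.
n(e⁻) = Q/F = 547.7 / 96500 = 0.005676 mol.
4 electrons are transferred per O₂ molecule, so n(O₂) = 0.005676 / 4 = 0.001419 mol.
V = n × V_m = 0.001419 × 22.4 = 0.0318 L.

0.0318 L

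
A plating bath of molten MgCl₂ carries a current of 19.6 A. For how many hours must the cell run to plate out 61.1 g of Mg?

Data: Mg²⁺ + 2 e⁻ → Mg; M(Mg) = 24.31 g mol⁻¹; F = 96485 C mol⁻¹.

6.87 h

n(Mg) = m/M = 61.1 / 24.31 = 2.513 mol.
Each Mg atom requires 2 electrons, so n(e⁻) = 2 × 2.513 = 5.027 mol.
Q = n(e⁻)·F = 5.027 × 96485 = 485000 C.
t = Q/I = 485000 / 19.60 A = 24750 s = 6.87 h.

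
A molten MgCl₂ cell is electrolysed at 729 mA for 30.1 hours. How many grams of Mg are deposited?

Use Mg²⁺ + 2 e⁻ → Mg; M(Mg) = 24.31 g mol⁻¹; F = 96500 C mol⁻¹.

Q = I·t = 0.7290 A × 108360 s = 78990 C.
n(e⁻) = Q/F = 78990 / 96500 = 0.8186 mol.
Mg²⁺ + 2 e⁻ → Mg, so n(Mg) = n(e⁻)/2 = 0.4093 mol.
m = n·M = 0.4093 × 24.31 = 9.95 g.

9.95 g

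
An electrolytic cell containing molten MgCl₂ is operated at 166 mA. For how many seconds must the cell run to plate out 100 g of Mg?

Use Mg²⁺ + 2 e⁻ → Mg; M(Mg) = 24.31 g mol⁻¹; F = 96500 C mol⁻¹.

n(Mg) = m/M = 100 / 24.31 = 4.114 mol.
Each Mg atom requires 2 electrons, so n(e⁻) = 2 × 4.114 = 8.227 mol.
Q = n(e⁻)·F = 8.227 × 96500 = 793900 C.
t = Q/I = 793900 / 0.1660 A = 4783000 s.

4.78 × 10⁶ s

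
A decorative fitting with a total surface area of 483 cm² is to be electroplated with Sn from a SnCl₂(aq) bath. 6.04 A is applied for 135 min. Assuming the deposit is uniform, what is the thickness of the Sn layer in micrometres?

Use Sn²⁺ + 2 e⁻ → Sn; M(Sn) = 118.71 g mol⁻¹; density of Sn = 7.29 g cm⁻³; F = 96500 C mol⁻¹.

Q = I·t = 6.040 × 8100.0 = 48920 C; n(e⁻) = 0.5070 mol.
n(Sn) = n(e⁻)/2 = 0.2535 mol, so m = 0.2535 × 118.71 = 30.09 g.
Volume = m/ρ = 30.09 / 7.29 = 4.128 cm³.
Thickness = V/A = 4.128 / 483 = 0.00855 cm = 85.5 μm.

85.5 μm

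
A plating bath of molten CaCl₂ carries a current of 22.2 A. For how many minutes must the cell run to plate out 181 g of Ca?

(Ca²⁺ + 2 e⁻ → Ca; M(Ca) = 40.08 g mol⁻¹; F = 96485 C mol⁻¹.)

654 min

n(Ca) = m/M = 181 / 40.08 = 4.516 mol.
Each Ca atom requires 2 electrons, so n(e⁻) = 2 × 4.516 = 9.032 mol.
Q = n(e⁻)·F = 9.032 × 96485 = 871400 C.
t = Q/I = 871400 / 22.20 A = 39250 s = 654 min.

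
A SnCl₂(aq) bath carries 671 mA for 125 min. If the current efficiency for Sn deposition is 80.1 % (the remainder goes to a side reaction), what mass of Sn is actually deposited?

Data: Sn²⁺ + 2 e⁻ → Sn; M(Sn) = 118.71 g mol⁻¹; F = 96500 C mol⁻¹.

Q = I·t = 0.6710 × 7500.0 = 5032 C.
n(e⁻) = 5032/96500 = 0.05215 mol; theoretically n(Sn) = 0.05215/2 = 0.02608 mol, m_theo = 3.095 g.
At 80.1 % efficiency, m_actual = 0.801 × 3.095 = 2.48 g.

2.48 g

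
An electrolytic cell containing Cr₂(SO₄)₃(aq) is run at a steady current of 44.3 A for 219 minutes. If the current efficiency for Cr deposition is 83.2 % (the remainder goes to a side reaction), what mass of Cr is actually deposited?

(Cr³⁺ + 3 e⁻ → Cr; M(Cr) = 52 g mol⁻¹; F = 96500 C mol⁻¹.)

Q = I·t = 44.30 × 13140 = 582100 C.
n(e⁻) = 582100/96500 = 6.032 mol; theoretically n(Cr) = 6.032/3 = 2.011 mol, m_theo = 104.6 g.
At 83.2 % efficiency, m_actual = 0.832 × 104.6 = 87.0 g.

87.0 g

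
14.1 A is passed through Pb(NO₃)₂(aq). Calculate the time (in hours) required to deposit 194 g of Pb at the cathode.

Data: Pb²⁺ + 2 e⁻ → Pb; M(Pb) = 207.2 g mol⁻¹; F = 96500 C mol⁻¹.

n(Pb) = m/M = 194 / 207.2 = 0.9363 mol.
Each Pb atom requires 2 electrons, so n(e⁻) = 2 × 0.9363 = 1.873 mol.
Q = n(e⁻)·F = 1.873 × 96500 = 180700 C.
t = Q/I = 180700 / 14.10 A = 12820 s = 3.56 h.

3.56 h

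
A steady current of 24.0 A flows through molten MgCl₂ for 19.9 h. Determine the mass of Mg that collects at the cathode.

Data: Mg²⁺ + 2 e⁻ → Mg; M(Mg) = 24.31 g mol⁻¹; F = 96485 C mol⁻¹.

217 g

Q = I·t = 24.00 A × 71640 s = 1719000 C.
n(e⁻) = Q/F = 1719000 / 96485 = 17.82 mol.
Mg²⁺ + 2 e⁻ → Mg, so n(Mg) = n(e⁻)/2 = 8.910 mol.
m = n·M = 8.910 × 24.31 = 217 g.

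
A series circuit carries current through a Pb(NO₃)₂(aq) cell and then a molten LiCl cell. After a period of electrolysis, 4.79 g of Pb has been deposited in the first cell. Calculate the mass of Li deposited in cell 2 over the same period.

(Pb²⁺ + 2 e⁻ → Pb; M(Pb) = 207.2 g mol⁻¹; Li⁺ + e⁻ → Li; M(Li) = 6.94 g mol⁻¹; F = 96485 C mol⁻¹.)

0.321 g

n(Pb) = 4.79 / 207.2 = 0.02312 mol.
Since Pb²⁺ + 2 e⁻ → Pb, n(e⁻) passed = 2 × 0.02312 = 0.04624 mol.
Cells in series carry the same charge, so the same 0.04624 mol of electrons passes through cell 2.
Li⁺ + e⁻ → Li, so n(Li) = 0.04624 / 1 = 0.04624 mol.
m(Li) = 0.04624 × 6.94 = 0.321 g.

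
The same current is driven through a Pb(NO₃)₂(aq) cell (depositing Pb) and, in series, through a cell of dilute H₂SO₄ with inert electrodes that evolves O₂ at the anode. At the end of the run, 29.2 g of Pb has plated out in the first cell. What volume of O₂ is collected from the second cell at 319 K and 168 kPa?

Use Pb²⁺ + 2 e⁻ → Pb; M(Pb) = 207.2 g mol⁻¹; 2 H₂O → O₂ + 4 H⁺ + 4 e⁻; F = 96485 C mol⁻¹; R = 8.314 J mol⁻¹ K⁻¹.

1.11 L

n(Pb) = 29.2 / 207.2 = 0.1409 mol, so n(e⁻) = 2 × 0.1409 = 0.2819 mol.
The cells are in series, so the same 0.2819 mol of electrons passes through the second cell.
2 H₂O → O₂ + 4 H⁺ + 4 e⁻ — 4 mol e⁻ per mol O₂, so n(O₂) = 0.2819/4 = 0.07046 mol.
V = nRT/P = (0.07046 × 8.314 × 319) / (168 × 10³) = 0.00111 m³ = 1.11 L.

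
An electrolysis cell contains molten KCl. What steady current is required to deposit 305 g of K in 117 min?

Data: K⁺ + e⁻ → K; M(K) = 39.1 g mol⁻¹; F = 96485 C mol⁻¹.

n(K) = 305 / 39.1 = 7.801 mol.
n(e⁻) = 1 × 7.801 = 7.801 mol.
Q = n(e⁻)·F = 7.801 × 96485 = 752600 C.
I = Q/t = 752600 / 7020.0 s = 107 A.

107 A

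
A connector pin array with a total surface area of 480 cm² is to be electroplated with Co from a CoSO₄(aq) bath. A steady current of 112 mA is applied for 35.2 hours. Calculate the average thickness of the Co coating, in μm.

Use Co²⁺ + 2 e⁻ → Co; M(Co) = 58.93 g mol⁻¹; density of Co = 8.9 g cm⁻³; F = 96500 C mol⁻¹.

Q = I·t = 0.1120 × 126720 = 14190 C; n(e⁻) = 0.1471 mol.
n(Co) = n(e⁻)/2 = 0.07354 mol, so m = 0.07354 × 58.93 = 4.334 g.
Volume = m/ρ = 4.334 / 8.9 = 0.4869 cm³.
Thickness = V/A = 0.4869 / 480 = 0.00101 cm = 10.1 μm.

10.1 μm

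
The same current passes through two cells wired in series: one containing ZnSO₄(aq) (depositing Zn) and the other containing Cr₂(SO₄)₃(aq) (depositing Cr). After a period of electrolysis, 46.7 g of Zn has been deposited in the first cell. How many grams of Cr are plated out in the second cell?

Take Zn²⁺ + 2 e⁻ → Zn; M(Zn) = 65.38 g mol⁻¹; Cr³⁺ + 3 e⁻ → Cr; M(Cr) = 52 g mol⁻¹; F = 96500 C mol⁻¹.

n(Zn) = 46.7 / 65.38 = 0.7143 mol.
Since Zn²⁺ + 2 e⁻ → Zn, n(e⁻) passed = 2 × 0.7143 = 1.429 mol.
Cells in series carry the same charge, so the same 1.429 mol of electrons passes through cell 2.
Cr³⁺ + 3 e⁻ → Cr, so n(Cr) = 1.429 / 3 = 0.4762 mol.
m(Cr) = 0.4762 × 52 = 24.8 g.

24.8 g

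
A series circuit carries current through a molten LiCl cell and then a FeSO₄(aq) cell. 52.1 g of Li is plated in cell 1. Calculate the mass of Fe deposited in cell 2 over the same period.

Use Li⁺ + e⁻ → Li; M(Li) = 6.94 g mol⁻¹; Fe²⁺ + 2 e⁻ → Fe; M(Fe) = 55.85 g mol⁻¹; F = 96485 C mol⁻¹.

n(Li) = 52.1 / 6.94 = 7.507 mol.
Since Li⁺ + e⁻ → Li, n(e⁻) passed = 1 × 7.507 = 7.507 mol.
Cells in series carry the same charge, so the same 7.507 mol of electrons passes through cell 2.
Fe²⁺ + 2 e⁻ → Fe, so n(Fe) = 7.507 / 2 = 3.754 mol.
m(Fe) = 3.754 × 55.85 = 210 g.

210 g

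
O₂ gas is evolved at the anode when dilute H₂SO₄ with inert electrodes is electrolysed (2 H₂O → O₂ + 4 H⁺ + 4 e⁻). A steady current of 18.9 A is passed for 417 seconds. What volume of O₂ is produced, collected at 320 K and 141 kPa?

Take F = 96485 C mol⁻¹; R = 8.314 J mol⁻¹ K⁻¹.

Q = I·t = 18.90 A × 417.00 s = 7881 C.
n(e⁻) = Q/F = 7881 / 96485 = 0.08168 mol.
4 electrons are transferred per O₂ molecule, so n(O₂) = 0.08168 / 4 = 0.02042 mol.
V = nRT/P = (0.02042 × 8.314 × 320) / (141 × 10³ Pa) = 3.85 × 10⁻⁴ m³ = 0.385 L.

0.385 L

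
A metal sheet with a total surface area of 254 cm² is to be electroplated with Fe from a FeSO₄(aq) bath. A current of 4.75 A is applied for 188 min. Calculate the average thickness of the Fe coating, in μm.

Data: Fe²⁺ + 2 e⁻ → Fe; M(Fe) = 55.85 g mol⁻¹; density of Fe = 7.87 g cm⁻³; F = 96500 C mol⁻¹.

77.6 μm

Q = I·t = 4.750 × 11280 = 53580 C; n(e⁻) = 0.5552 mol.
n(Fe) = n(e⁻)/2 = 0.2776 mol, so m = 0.2776 × 55.85 = 15.50 g.
Volume = m/ρ = 15.50 / 7.87 = 1.970 cm³.
Thickness = V/A = 1.970 / 254 = 0.00776 cm = 77.6 μm.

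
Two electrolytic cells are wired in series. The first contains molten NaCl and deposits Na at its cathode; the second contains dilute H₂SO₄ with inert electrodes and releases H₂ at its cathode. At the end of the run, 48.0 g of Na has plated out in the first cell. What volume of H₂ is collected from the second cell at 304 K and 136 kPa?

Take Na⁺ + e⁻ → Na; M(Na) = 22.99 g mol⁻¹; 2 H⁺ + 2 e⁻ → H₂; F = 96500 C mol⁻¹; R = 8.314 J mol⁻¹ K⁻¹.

19.4 L

n(Na) = 48.0 / 22.99 = 2.088 mol, so n(e⁻) = 1 × 2.088 = 2.088 mol.
The cells are in series, so the same 2.088 mol of electrons passes through the second cell.
2 H⁺ + 2 e⁻ → H₂ — 2 mol e⁻ per mol H₂, so n(H₂) = 2.088/2 = 1.044 mol.
V = nRT/P = (1.044 × 8.314 × 304) / (136 × 10³) = 0.0194 m³ = 19.4 L.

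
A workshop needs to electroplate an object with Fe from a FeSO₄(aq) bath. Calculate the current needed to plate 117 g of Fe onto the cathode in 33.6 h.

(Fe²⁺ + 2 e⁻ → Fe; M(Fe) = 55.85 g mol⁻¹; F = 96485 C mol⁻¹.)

3.34 A

n(Fe) = 117 / 55.85 = 2.095 mol.
n(e⁻) = 2 × 2.095 = 4.190 mol.
Q = n(e⁻)·F = 4.190 × 96485 = 404300 C.
I = Q/t = 404300 / 120960 s = 3.34 A.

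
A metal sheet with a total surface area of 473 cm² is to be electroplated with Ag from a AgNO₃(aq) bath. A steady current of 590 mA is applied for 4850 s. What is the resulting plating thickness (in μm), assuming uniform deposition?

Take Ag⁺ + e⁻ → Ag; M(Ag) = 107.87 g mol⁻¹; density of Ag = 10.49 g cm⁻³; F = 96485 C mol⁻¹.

Q = I·t = 0.5900 × 4850.0 = 2862 C; n(e⁻) = 0.02966 mol.
n(Ag) = n(e⁻)/1 = 0.02966 mol, so m = 0.02966 × 107.87 = 3.199 g.
Volume = m/ρ = 3.199 / 10.49 = 0.3050 cm³.
Thickness = V/A = 0.3050 / 473 = 6.45 × 10⁻⁴ cm = 6.45 μm.

6.45 μm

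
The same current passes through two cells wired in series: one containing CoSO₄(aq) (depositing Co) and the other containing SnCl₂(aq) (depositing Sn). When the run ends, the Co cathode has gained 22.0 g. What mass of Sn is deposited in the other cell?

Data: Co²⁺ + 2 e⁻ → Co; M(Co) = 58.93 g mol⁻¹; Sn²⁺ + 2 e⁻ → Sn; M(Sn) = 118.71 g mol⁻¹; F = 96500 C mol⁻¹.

n(Co) = 22.0 / 58.93 = 0.3733 mol.
Since Co²⁺ + 2 e⁻ → Co, n(e⁻) passed = 2 × 0.3733 = 0.7466 mol.
Cells in series carry the same charge, so the same 0.7466 mol of electrons passes through cell 2.
Sn²⁺ + 2 e⁻ → Sn, so n(Sn) = 0.7466 / 2 = 0.3733 mol.
m(Sn) = 0.3733 × 118.71 = 44.3 g.

44.3 g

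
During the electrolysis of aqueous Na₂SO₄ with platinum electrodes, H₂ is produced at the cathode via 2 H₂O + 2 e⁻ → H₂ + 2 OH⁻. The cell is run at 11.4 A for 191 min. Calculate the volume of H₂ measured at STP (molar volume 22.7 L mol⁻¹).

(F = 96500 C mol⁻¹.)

Q = I·t = 11.40 A × 11460 s = 130600 C.
n(e⁻) = Q/F = 130600 / 96500 = 1.354 mol.
2 electrons are transferred per H₂ molecule, so n(H₂) = 1.354 / 2 = 0.6769 mol.
V = n × V_m = 0.6769 × 22.7 = 15.4 L.

15.4 L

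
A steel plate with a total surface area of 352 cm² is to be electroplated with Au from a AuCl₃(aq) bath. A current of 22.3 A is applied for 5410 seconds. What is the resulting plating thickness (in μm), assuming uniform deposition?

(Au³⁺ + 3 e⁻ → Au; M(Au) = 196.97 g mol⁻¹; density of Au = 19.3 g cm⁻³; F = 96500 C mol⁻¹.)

Q = I·t = 22.30 × 5410.0 = 120600 C; n(e⁻) = 1.250 mol.
n(Au) = n(e⁻)/3 = 0.4167 mol, so m = 0.4167 × 196.97 = 82.08 g.
Volume = m/ρ = 82.08 / 19.3 = 4.253 cm³.
Thickness = V/A = 4.253 / 352 = 0.0121 cm = 121 μm.

121 μm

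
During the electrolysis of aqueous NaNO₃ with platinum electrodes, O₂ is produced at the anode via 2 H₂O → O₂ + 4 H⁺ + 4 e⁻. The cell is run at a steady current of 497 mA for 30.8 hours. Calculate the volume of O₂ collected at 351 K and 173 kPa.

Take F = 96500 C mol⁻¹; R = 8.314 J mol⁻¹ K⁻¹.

Q = I·t = 0.4970 A × 110880 s = 55110 C.
n(e⁻) = Q/F = 55110 / 96500 = 0.5711 mol.
4 electrons are transferred per O₂ molecule, so n(O₂) = 0.5711 / 4 = 0.1428 mol.
V = nRT/P = (0.1428 × 8.314 × 351) / (173 × 10³ Pa) = 0.00241 m³ = 2.41 L.

2.41 L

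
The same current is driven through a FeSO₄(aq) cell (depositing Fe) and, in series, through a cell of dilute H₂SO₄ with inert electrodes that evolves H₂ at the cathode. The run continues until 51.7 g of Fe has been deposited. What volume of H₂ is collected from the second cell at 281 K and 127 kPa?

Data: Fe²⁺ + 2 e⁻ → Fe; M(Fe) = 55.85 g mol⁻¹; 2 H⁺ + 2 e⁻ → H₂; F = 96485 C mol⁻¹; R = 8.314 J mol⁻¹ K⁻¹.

n(Fe) = 51.7 / 55.85 = 0.9257 mol, so n(e⁻) = 2 × 0.9257 = 1.851 mol.
The cells are in series, so the same 1.851 mol of electrons passes through the second cell.
2 H⁺ + 2 e⁻ → H₂ — 2 mol e⁻ per mol H₂, so n(H₂) = 1.851/2 = 0.9257 mol.
V = nRT/P = (0.9257 × 8.314 × 281) / (127 × 10³) = 0.0170 m³ = 17.0 L.

17.0 L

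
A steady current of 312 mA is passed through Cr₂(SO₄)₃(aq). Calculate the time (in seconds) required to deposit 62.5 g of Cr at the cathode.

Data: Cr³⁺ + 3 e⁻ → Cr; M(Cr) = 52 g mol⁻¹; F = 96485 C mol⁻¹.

1.12 × 10⁶ s

n(Cr) = m/M = 62.5 / 52 = 1.202 mol.
Each Cr atom requires 3 electrons, so n(e⁻) = 3 × 1.202 = 3.606 mol.
Q = n(e⁻)·F = 3.606 × 96485 = 347900 C.
t = Q/I = 347900 / 0.3120 A = 1115000 s.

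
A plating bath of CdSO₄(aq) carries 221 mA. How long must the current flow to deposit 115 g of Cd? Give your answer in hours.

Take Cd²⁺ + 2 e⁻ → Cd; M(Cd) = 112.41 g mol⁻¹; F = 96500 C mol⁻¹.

n(Cd) = m/M = 115 / 112.41 = 1.023 mol.
Each Cd atom requires 2 electrons, so n(e⁻) = 2 × 1.023 = 2.046 mol.
Q = n(e⁻)·F = 2.046 × 96500 = 197400 C.
t = Q/I = 197400 / 0.2210 A = 893400 s = 248 h.

248 h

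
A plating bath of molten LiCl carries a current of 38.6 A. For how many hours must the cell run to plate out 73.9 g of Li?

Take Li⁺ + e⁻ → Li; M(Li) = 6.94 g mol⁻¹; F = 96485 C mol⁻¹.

n(Li) = m/M = 73.9 / 6.94 = 10.65 mol.
Each Li atom requires 1 electron, so n(e⁻) = 1 × 10.65 = 10.65 mol.
Q = n(e⁻)·F = 10.65 × 96485 = 1027000 C.
t = Q/I = 1027000 / 38.60 A = 26620 s = 7.39 h.

7.39 h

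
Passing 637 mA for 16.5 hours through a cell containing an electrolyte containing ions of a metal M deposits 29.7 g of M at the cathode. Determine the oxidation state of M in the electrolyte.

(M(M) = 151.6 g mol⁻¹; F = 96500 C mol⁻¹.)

Q = I·t = 0.6370 A × 59400 s = 37840 C, so n(e⁻) = 37840/96500 = 0.3921 mol.
n(M) deposited = 29.7 / 151.6 = 0.1959 mol.
Electrons per atom = n(e⁻)/n(M) = 0.3921 / 0.1959 = 2.00 ≈ 2, so the ion is M²⁺.

+2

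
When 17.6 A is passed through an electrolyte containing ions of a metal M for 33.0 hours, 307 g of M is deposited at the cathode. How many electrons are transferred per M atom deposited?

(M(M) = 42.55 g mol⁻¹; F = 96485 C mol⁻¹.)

3

Q = I·t = 17.60 A × 118800 s = 2091000 C, so n(e⁻) = 2091000/96485 = 21.67 mol.
n(M) deposited = 307 / 42.55 = 7.215 mol.
Electrons per atom = n(e⁻)/n(M) = 21.67 / 7.215 = 3.00 ≈ 3, so the ion is M³⁺.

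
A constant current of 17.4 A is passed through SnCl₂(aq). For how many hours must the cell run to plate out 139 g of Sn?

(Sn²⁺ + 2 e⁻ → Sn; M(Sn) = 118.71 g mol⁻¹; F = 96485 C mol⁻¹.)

n(Sn) = m/M = 139 / 118.71 = 1.171 mol.
Each Sn atom requires 2 electrons, so n(e⁻) = 2 × 1.171 = 2.342 mol.
Q = n(e⁻)·F = 2.342 × 96485 = 226000 C.
t = Q/I = 226000 / 17.40 A = 12990 s = 3.61 h.

3.61 h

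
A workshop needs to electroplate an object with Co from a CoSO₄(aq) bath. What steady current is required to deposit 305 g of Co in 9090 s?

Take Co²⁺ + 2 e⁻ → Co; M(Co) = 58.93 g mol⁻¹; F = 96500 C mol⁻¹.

110 A

n(Co) = 305 / 58.93 = 5.176 mol.
n(e⁻) = 2 × 5.176 = 10.35 mol.
Q = n(e⁻)·F = 10.35 × 96500 = 998900 C.
I = Q/t = 998900 / 9090.0 s = 110 A.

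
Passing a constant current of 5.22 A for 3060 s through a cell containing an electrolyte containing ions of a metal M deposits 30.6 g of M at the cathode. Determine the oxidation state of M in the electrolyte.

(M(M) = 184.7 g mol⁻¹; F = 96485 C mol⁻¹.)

Q = I·t = 5.220 A × 3060.0 s = 15970 C, so n(e⁻) = 15970/96485 = 0.1656 mol.
n(M) deposited = 30.6 / 184.7 = 0.1657 mol.
Electrons per atom = n(e⁻)/n(M) = 0.1656 / 0.1657 = 0.999 ≈ 1, so the ion is M⁺.

+1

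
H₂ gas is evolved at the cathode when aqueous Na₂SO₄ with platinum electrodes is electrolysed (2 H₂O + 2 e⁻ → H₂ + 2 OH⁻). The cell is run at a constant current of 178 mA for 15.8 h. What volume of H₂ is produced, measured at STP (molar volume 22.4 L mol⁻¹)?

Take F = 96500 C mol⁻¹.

1.18 L

Q = I·t = 0.1780 A × 56880 s = 10120 C.
n(e⁻) = Q/F = 10120 / 96500 = 0.1049 mol.
2 electrons are transferred per H₂ molecule, so n(H₂) = 0.1049 / 2 = 0.05246 mol.
V = n × V_m = 0.05246 × 22.4 = 1.18 L.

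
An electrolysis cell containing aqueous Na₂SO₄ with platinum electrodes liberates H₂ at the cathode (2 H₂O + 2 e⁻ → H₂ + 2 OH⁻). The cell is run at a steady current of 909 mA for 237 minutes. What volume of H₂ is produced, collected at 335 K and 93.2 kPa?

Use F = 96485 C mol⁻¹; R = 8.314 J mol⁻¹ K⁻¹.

2.00 L

Q = I·t = 0.9090 A × 14220 s = 12930 C.
n(e⁻) = Q/F = 12930 / 96485 = 0.1340 mol.
2 electrons are transferred per H₂ molecule, so n(H₂) = 0.1340 / 2 = 0.06698 mol.
V = nRT/P = (0.06698 × 8.314 × 335) / (93.2 × 10³ Pa) = 0.00200 m³ = 2.00 L.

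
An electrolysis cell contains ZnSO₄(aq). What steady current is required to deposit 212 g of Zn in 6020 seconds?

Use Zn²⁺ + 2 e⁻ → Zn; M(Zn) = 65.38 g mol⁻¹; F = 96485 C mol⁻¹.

n(Zn) = 212 / 65.38 = 3.243 mol.
n(e⁻) = 2 × 3.243 = 6.485 mol.
Q = n(e⁻)·F = 6.485 × 96485 = 625700 C.
I = Q/t = 625700 / 6020.0 s = 104 A.

104 A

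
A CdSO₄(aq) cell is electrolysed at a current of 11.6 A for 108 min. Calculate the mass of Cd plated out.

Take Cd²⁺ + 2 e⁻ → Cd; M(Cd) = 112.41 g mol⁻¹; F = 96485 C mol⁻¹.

43.8 g

Q = I·t = 11.60 A × 6480.0 s = 75170 C.
n(e⁻) = Q/F = 75170 / 96485 = 0.7791 mol.
Cd²⁺ + 2 e⁻ → Cd, so n(Cd) = n(e⁻)/2 = 0.3895 mol.
m = n·M = 0.3895 × 112.41 = 43.8 g.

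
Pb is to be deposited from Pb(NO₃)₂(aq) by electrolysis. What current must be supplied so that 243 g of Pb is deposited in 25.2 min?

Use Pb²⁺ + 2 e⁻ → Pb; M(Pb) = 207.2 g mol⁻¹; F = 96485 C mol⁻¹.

n(Pb) = 243 / 207.2 = 1.173 mol.
n(e⁻) = 2 × 1.173 = 2.346 mol.
Q = n(e⁻)·F = 2.346 × 96485 = 226300 C.
I = Q/t = 226300 / 1512.0 s = 150 A.

150 A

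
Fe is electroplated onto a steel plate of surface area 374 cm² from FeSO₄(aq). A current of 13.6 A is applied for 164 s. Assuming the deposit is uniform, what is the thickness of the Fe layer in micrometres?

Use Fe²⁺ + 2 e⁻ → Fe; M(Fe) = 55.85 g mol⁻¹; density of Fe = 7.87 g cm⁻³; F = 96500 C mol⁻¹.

2.19 μm

Q = I·t = 13.60 × 164.00 = 2230 C; n(e⁻) = 0.02311 mol.
n(Fe) = n(e⁻)/2 = 0.01156 mol, so m = 0.01156 × 55.85 = 0.6454 g.
Volume = m/ρ = 0.6454 / 7.87 = 0.08201 cm³.
Thickness = V/A = 0.08201 / 374 = 2.19 × 10⁻⁴ cm = 2.19 μm.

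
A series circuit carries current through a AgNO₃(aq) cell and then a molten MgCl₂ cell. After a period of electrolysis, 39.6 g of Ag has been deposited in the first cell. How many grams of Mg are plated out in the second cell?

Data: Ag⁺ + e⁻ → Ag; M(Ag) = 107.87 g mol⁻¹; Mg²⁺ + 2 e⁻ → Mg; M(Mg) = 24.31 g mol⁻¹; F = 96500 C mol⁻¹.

n(Ag) = 39.6 / 107.87 = 0.3671 mol.
Since Ag⁺ + e⁻ → Ag, n(e⁻) passed = 1 × 0.3671 = 0.3671 mol.
Cells in series carry the same charge, so the same 0.3671 mol of electrons passes through cell 2.
Mg²⁺ + 2 e⁻ → Mg, so n(Mg) = 0.3671 / 2 = 0.1836 mol.
m(Mg) = 0.1836 × 24.31 = 4.46 g.

4.46 g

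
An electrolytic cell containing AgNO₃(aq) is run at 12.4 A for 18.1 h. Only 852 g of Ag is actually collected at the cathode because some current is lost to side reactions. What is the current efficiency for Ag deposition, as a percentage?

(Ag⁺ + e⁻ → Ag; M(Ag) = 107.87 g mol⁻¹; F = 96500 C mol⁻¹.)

94.3 %

Q = I·t = 12.40 × 65160 = 808000 C; n(e⁻) = 808000/96500 = 8.373 mol.
Theoretical n(Ag) = n(e⁻)/1 = 8.373 mol, i.e. m_theo = 8.373 × 107.87 = 903.2 g.
Efficiency = m_actual / m_theo = 852 / 903.2 = 94.3 %.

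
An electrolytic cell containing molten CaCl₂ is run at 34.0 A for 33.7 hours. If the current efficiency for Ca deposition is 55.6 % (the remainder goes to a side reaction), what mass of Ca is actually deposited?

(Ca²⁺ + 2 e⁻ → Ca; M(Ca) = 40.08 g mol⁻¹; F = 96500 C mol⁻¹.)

476 g

Q = I·t = 34.00 × 121320 = 4125000 C.
n(e⁻) = 4125000/96500 = 42.74 mol; theoretically n(Ca) = 42.74/2 = 21.37 mol, m_theo = 856.6 g.
At 55.6 % efficiency, m_actual = 0.556 × 856.6 = 476 g.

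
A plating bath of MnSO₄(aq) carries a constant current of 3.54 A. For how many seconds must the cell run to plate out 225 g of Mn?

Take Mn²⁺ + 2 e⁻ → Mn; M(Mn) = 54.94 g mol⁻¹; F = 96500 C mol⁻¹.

n(Mn) = m/M = 225 / 54.94 = 4.095 mol.
Each Mn atom requires 2 electrons, so n(e⁻) = 2 × 4.095 = 8.191 mol.
Q = n(e⁻)·F = 8.191 × 96500 = 790400 C.
t = Q/I = 790400 / 3.540 A = 223300 s.

2.23 × 10⁵ s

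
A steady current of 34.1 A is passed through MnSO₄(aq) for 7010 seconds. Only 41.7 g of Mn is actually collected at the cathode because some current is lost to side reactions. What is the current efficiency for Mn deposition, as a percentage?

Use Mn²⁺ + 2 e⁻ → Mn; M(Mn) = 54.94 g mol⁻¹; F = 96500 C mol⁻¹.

Q = I·t = 34.10 × 7010.0 = 239000 C; n(e⁻) = 239000/96500 = 2.477 mol.
Theoretical n(Mn) = n(e⁻)/2 = 1.239 mol, i.e. m_theo = 1.239 × 54.94 = 68.05 g.
Efficiency = m_actual / m_theo = 41.7 / 68.05 = 61.3 %.

61.3 %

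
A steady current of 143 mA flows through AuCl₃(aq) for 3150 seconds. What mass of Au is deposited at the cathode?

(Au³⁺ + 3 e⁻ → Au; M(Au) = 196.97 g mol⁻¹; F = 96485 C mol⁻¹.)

0.307 g

Q = I·t = 0.1430 A × 3150.0 s = 450.4 C.
n(e⁻) = Q/F = 450.4 / 96485 = 0.004669 mol.
Au³⁺ + 3 e⁻ → Au, so n(Au) = n(e⁻)/3 = 0.001556 mol.
m = n·M = 0.001556 × 196.97 = 0.307 g.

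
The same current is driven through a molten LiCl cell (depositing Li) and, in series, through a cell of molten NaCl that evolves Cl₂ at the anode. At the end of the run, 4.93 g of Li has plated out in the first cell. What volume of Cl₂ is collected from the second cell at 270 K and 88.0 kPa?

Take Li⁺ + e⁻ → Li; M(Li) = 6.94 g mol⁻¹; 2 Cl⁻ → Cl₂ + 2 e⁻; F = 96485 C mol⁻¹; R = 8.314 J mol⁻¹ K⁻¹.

n(Li) = 4.93 / 6.94 = 0.7104 mol, so n(e⁻) = 1 × 0.7104 = 0.7104 mol.
The cells are in series, so the same 0.7104 mol of electrons passes through the second cell.
2 Cl⁻ → Cl₂ + 2 e⁻ — 2 mol e⁻ per mol Cl₂, so n(Cl₂) = 0.7104/2 = 0.3552 mol.
V = nRT/P = (0.3552 × 8.314 × 270) / (88.0 × 10³) = 0.00906 m³ = 9.06 L.

9.06 L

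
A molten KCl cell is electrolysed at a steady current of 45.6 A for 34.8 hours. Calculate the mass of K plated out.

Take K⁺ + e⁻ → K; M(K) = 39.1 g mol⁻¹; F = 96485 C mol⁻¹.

2320 g

Q = I·t = 45.60 A × 125280 s = 5713000 C.
n(e⁻) = Q/F = 5713000 / 96485 = 59.21 mol.
K⁺ + e⁻ → K, so n(K) = n(e⁻)/1 = 59.21 mol.
m = n·M = 59.21 × 39.1 = 2320 g.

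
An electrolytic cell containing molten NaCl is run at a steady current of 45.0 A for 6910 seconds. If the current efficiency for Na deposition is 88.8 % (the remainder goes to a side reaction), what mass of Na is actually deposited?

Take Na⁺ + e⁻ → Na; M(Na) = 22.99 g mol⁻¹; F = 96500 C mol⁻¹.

65.8 g

Q = I·t = 45.00 × 6910.0 = 311000 C.
n(e⁻) = 311000/96500 = 3.222 mol; theoretically n(Na) = 3.222/1 = 3.222 mol, m_theo = 74.08 g.
At 88.8 % efficiency, m_actual = 0.888 × 74.08 = 65.8 g.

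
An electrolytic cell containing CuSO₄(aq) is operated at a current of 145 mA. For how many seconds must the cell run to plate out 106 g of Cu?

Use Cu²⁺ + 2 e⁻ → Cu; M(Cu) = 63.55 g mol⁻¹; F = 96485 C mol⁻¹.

n(Cu) = m/M = 106 / 63.55 = 1.668 mol.
Each Cu atom requires 2 electrons, so n(e⁻) = 2 × 1.668 = 3.336 mol.
Q = n(e⁻)·F = 3.336 × 96485 = 321900 C.
t = Q/I = 321900 / 0.1450 A = 2220000 s.

2.22 × 10⁶ s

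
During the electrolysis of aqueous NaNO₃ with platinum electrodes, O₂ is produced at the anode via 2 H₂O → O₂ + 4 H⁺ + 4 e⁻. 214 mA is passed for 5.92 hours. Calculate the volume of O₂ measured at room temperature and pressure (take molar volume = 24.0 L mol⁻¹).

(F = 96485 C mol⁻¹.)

Q = I·t = 0.2140 A × 21312 s = 4561 C.
n(e⁻) = Q/F = 4561 / 96485 = 0.04727 mol.
4 electrons are transferred per O₂ molecule, so n(O₂) = 0.04727 / 4 = 0.01182 mol.
V = n × V_m = 0.01182 × 24.0 = 0.284 L.

0.284 L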